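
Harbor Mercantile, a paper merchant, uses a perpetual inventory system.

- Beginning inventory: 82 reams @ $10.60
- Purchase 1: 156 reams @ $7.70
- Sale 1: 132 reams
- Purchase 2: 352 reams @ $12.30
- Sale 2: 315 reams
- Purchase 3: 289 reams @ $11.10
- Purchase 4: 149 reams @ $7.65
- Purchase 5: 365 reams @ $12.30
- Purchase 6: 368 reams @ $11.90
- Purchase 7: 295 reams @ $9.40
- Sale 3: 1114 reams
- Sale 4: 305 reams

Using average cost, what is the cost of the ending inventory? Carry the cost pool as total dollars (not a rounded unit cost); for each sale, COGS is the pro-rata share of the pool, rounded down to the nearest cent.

After Beginning: 82 on hand, pool $869.20 (≈ $10.6000 each)
After Purchase 1: 238 on hand, pool $2,070.40 (≈ $8.6992 each)
Sale 1, sell 132: 132/238 × $2,070.40 → $1,148.28
After Purchase 2: 458 on hand, pool $5,251.72 (≈ $11.4666 each)
Sale 2, sell 315: 315/458 × $5,251.72 → $3,611.99
After Purchase 3: 432 on hand, pool $4,847.63 (≈ $11.2214 each)
After Purchase 4: 581 on hand, pool $5,987.48 (≈ $10.3055 each)
After Purchase 5: 946 on hand, pool $10,476.98 (≈ $11.0750 each)
After Purchase 6: 1314 on hand, pool $14,856.18 (≈ $11.3061 each)
After Purchase 7: 1609 on hand, pool $17,629.18 (≈ $10.9566 each)
Sale 3, sell 1114: 1114/1609 × $17,629.18 → $12,205.65
Sale 4, sell 305: 305/495 × $5,423.53 → $3,341.77
Total COGS = $1,148.28 + $3,611.99 + $12,205.65 + $3,341.77 = $20,307.69
Ending inventory (cost pool remaining) = $2,081.76
Check: goods available $22,389.45 = COGS $20,307.69 + ending $2,081.76

Ending inventory = $2,081.76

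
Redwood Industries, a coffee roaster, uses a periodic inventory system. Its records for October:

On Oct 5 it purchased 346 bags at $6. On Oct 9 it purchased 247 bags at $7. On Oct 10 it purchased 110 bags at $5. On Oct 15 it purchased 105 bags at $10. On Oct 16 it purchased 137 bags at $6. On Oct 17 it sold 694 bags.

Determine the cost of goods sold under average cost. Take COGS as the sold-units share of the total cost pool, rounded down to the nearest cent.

COGS = $4,573.05

Oct 17, sell 694: 694/945 × $6,227.00 → $4,573.05
Ending inventory (cost pool remaining) = $1,653.95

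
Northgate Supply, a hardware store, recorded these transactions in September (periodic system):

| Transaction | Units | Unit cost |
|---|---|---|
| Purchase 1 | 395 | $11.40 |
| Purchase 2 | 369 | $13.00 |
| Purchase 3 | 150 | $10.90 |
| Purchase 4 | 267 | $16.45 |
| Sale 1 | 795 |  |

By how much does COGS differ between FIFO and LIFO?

FIFO COGS: 395 @ $11.40 + 369 @ $13.00 + 31 @ $10.90 = $9,637.90
LIFO COGS: 267 @ $16.45 + 150 @ $10.90 + 369 @ $13.00 + 9 @ $11.40 = $10,926.75
Difference = |$9,637.90 − $10,926.75| = $1,288.85

$1,288.85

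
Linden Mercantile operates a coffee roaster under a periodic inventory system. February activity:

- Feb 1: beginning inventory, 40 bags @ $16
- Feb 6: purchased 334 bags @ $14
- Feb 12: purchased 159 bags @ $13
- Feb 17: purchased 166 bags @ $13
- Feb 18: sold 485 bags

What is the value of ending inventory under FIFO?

Ending inventory = $2,782

Feb 18, 485 sold [FIFO — oldest first]: 40 @ $16 + 334 @ $14 + 111 @ $13 = $6,759
Ending inventory: 48 @ $13 + 166 @ $13 = $2,782
Check: goods available $9,541 = COGS $6,759 + ending $2,782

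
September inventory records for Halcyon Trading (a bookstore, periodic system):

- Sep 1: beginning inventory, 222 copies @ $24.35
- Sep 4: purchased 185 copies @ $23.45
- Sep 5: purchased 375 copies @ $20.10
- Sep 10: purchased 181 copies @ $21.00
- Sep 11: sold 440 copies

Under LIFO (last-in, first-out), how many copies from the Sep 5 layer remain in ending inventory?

Sep 11, 440 sold [LIFO — newest first]: 181 @ $21.00 + 259 @ $20.10 = $9,006.90
Ending inventory: 222 @ $24.35 + 185 @ $23.45 + 116 @ $20.10 = $12,075.55
Check: goods available $21,082.45 = COGS $9,006.90 + ending $12,075.55

116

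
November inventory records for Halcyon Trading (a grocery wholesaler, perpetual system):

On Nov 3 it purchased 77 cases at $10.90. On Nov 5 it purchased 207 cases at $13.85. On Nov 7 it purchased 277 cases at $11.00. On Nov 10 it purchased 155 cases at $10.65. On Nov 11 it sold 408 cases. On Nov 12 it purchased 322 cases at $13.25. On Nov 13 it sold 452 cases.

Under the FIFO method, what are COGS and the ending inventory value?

COGS = $10,312.00; ending inventory = $2,358.50

Nov 11, 408 sold [FIFO — oldest first]: 77 @ $10.90 + 207 @ $13.85 + 124 @ $11.00 = $5,070.25
Nov 13, 452 sold [FIFO — oldest first]: 153 @ $11.00 + 155 @ $10.65 + 144 @ $13.25 = $5,241.75
Total COGS = $5,070.25 + $5,241.75 = $10,312.00
Ending inventory: 178 @ $13.25 = $2,358.50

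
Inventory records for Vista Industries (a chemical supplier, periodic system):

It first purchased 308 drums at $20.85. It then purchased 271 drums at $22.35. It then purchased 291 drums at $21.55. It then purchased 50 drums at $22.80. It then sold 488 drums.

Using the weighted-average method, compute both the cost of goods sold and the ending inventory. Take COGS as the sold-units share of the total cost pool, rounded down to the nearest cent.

Sale 1, sell 488: 488/920 × $19,889.70 → $10,550.18
Ending inventory (cost pool remaining) = $9,339.52

COGS = $10,550.18; ending inventory = $9,339.52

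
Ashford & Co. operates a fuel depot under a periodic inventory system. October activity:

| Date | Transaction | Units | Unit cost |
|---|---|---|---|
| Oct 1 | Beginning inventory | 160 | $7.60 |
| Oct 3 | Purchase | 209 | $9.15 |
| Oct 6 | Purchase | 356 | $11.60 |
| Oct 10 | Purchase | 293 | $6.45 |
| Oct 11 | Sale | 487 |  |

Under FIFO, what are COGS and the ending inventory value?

Oct 11, 487 sold [FIFO — oldest first]: 160 @ $7.60 + 209 @ $9.15 + 118 @ $11.60 = $4,497.15
Ending inventory: 238 @ $11.60 + 293 @ $6.45 = $4,650.65
Check: goods available $9,147.80 = COGS $4,497.15 + ending $4,650.65

COGS = $4,497.15; ending inventory = $4,650.65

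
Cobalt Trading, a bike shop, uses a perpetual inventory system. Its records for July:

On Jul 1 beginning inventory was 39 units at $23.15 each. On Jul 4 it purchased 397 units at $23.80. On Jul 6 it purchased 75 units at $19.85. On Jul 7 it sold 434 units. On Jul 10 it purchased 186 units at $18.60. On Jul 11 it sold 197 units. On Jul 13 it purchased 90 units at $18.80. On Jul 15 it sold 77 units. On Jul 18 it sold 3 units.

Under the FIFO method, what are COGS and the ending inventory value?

Jul 7, 434 sold [FIFO — oldest first]: 39 @ $23.15 + 395 @ $23.80 = $10,303.85
Jul 11, 197 sold [FIFO — oldest first]: 2 @ $23.80 + 75 @ $19.85 + 120 @ $18.60 = $3,768.35
Jul 15, 77 sold [FIFO — oldest first]: 66 @ $18.60 + 11 @ $18.80 = $1,434.40
Jul 18, 3 sold [FIFO — oldest first]: 3 @ $18.80 = $56.40
Total COGS = $10,303.85 + $3,768.35 + $1,434.40 + $56.40 = $15,563.00
Ending inventory: 76 @ $18.80 = $1,428.80

COGS = $15,563.00; ending inventory = $1,428.80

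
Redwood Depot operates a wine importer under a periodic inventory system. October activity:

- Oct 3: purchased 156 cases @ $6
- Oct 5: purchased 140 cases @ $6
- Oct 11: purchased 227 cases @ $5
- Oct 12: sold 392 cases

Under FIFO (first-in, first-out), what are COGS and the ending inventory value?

COGS = $2,256; ending inventory = $655

Oct 12, 392 sold [FIFO — oldest first]: 156 @ $6 + 140 @ $6 + 96 @ $5 = $2,256
Ending inventory: 131 @ $5 = $655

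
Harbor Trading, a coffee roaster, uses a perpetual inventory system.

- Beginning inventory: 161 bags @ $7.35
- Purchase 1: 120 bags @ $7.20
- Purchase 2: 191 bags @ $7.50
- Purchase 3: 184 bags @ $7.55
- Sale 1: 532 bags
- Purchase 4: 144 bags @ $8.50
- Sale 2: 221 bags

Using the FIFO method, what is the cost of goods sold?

Sale 1 (532) [FIFO — oldest first]: 161 @ $7.35 + 120 @ $7.20 + 191 @ $7.50 + 60 @ $7.55 = $3,932.85
Sale 2 (221) [FIFO — oldest first]: 124 @ $7.55 + 97 @ $8.50 = $1,760.70
Total COGS = $3,932.85 + $1,760.70 = $5,693.55
Ending inventory: 47 @ $8.50 = $399.50
Check: goods available $6,093.05 = COGS $5,693.55 + ending $399.50

COGS = $5,693.55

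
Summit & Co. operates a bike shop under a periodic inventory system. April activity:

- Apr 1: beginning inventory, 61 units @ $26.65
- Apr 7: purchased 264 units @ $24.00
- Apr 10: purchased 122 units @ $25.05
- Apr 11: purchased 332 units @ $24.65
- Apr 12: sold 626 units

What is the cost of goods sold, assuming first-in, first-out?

Apr 12, 626 sold [FIFO — oldest first]: 61 @ $26.65 + 264 @ $24.00 + 122 @ $25.05 + 179 @ $24.65 = $15,430.10
Ending inventory: 153 @ $24.65 = $3,771.45

COGS = $15,430.10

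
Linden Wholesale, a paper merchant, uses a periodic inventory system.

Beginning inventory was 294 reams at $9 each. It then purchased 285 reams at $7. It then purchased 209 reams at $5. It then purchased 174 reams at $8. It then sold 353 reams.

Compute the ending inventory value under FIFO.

Sale 1 (353) [FIFO — oldest first]: 294 @ $9 + 59 @ $7 = $3,059
Ending inventory: 226 @ $7 + 209 @ $5 + 174 @ $8 = $4,019

Ending inventory = $4,019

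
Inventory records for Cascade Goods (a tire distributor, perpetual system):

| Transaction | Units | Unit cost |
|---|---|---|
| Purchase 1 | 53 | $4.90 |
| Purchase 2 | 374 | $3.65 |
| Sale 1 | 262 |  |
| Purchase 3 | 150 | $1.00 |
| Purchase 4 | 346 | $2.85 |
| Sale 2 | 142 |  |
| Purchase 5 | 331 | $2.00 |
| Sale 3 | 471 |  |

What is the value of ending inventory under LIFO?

Ending inventory = $1,000.90

Sale 1 (262) [LIFO — newest first]: 262 @ $3.65 = $956.30
Sale 2 (142) [LIFO — newest first]: 142 @ $2.85 = $404.70
Sale 3 (471) [LIFO — newest first]: 331 @ $2.00 + 140 @ $2.85 = $1,061.00
Total COGS = $956.30 + $404.70 + $1,061.00 = $2,422.00
Ending inventory: 53 @ $4.90 + 112 @ $3.65 + 150 @ $1.00 + 64 @ $2.85 = $1,000.90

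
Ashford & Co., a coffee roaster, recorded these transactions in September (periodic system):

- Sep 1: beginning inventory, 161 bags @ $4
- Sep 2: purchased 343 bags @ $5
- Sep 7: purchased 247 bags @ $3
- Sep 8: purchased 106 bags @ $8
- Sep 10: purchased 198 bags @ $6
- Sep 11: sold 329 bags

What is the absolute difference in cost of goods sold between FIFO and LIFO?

$627

FIFO COGS: 161 @ $4 + 168 @ $5 = $1,484
LIFO COGS: 198 @ $6 + 106 @ $8 + 25 @ $3 = $2,111
Difference = |$1,484 − $2,111| = $627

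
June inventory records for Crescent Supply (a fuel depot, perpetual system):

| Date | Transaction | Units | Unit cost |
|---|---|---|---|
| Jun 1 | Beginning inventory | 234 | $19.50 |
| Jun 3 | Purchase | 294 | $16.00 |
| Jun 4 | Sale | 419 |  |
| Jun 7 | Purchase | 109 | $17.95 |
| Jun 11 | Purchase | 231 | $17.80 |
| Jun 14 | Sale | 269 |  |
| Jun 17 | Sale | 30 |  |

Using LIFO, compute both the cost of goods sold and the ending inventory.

COGS = $12,473.90; ending inventory = $2,861.45

Jun 4, 419 sold [LIFO — newest first]: 294 @ $16.00 + 125 @ $19.50 = $7,141.50
Jun 14, 269 sold [LIFO — newest first]: 231 @ $17.80 + 38 @ $17.95 = $4,793.90
Jun 17, 30 sold [LIFO — newest first]: 30 @ $17.95 = $538.50
Total COGS = $7,141.50 + $4,793.90 + $538.50 = $12,473.90
Ending inventory: 109 @ $19.50 + 41 @ $17.95 = $2,861.45
Check: goods available $15,335.35 = COGS $12,473.90 + ending $2,861.45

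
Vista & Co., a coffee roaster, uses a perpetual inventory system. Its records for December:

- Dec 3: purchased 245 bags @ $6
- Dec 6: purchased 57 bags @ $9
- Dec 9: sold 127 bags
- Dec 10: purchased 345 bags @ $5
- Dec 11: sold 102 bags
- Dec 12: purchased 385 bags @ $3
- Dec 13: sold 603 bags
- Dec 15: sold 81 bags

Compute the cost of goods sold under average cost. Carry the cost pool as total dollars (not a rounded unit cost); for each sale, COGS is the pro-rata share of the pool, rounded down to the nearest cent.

After Dec 3: 245 on hand, pool $1,470.00 (≈ $6.0000 each)
After Dec 6: 302 on hand, pool $1,983.00 (≈ $6.5662 each)
Dec 9, sell 127: 127/302 × $1,983.00 → $833.91
After Dec 10: 520 on hand, pool $2,874.09 (≈ $5.5271 each)
Dec 11, sell 102: 102/520 × $2,874.09 → $563.76
After Dec 12: 803 on hand, pool $3,465.33 (≈ $4.3155 each)
Dec 13, sell 603: 603/803 × $3,465.33 → $2,602.23
Dec 15, sell 81: 81/200 × $863.10 → $349.55
Total COGS = $833.91 + $563.76 + $2,602.23 + $349.55 = $4,349.45
Ending inventory (cost pool remaining) = $513.55
Check: goods available $4,863.00 = COGS $4,349.45 + ending $513.55

COGS = $4,349.45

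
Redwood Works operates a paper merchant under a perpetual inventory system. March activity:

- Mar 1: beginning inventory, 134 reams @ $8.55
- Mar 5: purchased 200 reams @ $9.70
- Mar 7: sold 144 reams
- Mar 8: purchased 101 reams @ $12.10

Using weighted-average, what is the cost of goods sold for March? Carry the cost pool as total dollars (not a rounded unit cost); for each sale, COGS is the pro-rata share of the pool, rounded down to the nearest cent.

COGS = $1,330.36

After Mar 1: 134 on hand, pool $1,145.70 (≈ $8.5500 each)
After Mar 5: 334 on hand, pool $3,085.70 (≈ $9.2386 each)
Mar 7, sell 144: 144/334 × $3,085.70 → $1,330.36
After Mar 8: 291 on hand, pool $2,977.44 (≈ $10.2318 each)
Ending inventory (cost pool remaining) = $2,977.44
Check: goods available $4,307.80 = COGS $1,330.36 + ending $2,977.44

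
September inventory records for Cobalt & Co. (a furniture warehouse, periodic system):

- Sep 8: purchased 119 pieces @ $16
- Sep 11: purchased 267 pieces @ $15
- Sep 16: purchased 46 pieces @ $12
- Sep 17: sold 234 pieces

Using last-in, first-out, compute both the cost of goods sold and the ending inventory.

COGS = $3,372; ending inventory = $3,089

Sep 17, 234 sold [LIFO — newest first]: 46 @ $12 + 188 @ $15 = $3,372
Ending inventory: 119 @ $16 + 79 @ $15 = $3,089
Check: goods available $6,461 = COGS $3,372 + ending $3,089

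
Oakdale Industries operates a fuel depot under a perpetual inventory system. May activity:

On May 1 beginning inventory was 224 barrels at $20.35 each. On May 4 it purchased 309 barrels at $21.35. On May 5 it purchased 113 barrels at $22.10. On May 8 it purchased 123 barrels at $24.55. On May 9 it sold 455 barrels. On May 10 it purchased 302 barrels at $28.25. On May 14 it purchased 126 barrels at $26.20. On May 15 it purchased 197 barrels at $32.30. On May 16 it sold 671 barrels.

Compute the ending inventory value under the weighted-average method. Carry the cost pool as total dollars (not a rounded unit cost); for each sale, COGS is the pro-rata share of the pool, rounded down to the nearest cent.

After May 1: 224 on hand, pool $4,558.40 (≈ $20.3500 each)
After May 4: 533 on hand, pool $11,155.55 (≈ $20.9297 each)
After May 5: 646 on hand, pool $13,652.85 (≈ $21.1344 each)
After May 8: 769 on hand, pool $16,672.50 (≈ $21.6808 each)
May 9, sell 455: 455/769 × $16,672.50 → $9,864.74
After May 10: 616 on hand, pool $15,339.26 (≈ $24.9014 each)
After May 14: 742 on hand, pool $18,640.46 (≈ $25.1219 each)
After May 15: 939 on hand, pool $25,003.56 (≈ $26.6279 each)
May 16, sell 671: 671/939 × $25,003.56 → $17,867.29
Total COGS = $9,864.74 + $17,867.29 = $27,732.03
Ending inventory (cost pool remaining) = $7,136.27

Ending inventory = $7,136.27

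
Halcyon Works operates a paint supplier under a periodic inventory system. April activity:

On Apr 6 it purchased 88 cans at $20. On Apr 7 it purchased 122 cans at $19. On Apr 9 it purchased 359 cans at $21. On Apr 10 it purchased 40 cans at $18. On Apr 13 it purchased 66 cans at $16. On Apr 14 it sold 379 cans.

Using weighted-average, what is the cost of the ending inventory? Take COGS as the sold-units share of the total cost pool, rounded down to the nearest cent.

Ending inventory = $5,873.08

Apr 14, sell 379: 379/675 × $13,393.00 → $7,519.92
Ending inventory (cost pool remaining) = $5,873.08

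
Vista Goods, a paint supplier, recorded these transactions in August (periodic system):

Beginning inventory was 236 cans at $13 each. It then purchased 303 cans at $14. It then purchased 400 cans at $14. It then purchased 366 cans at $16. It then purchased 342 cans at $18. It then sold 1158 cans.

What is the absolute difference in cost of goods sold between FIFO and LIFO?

FIFO COGS: 236 @ $13 + 303 @ $14 + 400 @ $14 + 219 @ $16 = $16,414
LIFO COGS: 342 @ $18 + 366 @ $16 + 400 @ $14 + 50 @ $14 = $18,312
Difference = |$16,414 − $18,312| = $1,898

$1,898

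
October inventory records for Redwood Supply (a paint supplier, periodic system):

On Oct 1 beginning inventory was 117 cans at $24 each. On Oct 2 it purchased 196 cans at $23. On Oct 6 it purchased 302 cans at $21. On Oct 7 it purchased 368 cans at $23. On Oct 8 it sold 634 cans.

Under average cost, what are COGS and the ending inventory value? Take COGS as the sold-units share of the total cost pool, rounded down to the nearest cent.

Oct 8, sell 634: 634/983 × $22,122.00 → $14,267.90
Ending inventory (cost pool remaining) = $7,854.10

COGS = $14,267.90; ending inventory = $7,854.10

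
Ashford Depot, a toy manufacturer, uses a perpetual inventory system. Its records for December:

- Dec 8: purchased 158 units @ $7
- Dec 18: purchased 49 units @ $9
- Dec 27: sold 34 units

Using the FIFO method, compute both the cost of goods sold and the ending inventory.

Dec 27, 34 sold [FIFO — oldest first]: 34 @ $7 = $238
Ending inventory: 124 @ $7 + 49 @ $9 = $1,309
Check: goods available $1,547 = COGS $238 + ending $1,309

COGS = $238; ending inventory = $1,309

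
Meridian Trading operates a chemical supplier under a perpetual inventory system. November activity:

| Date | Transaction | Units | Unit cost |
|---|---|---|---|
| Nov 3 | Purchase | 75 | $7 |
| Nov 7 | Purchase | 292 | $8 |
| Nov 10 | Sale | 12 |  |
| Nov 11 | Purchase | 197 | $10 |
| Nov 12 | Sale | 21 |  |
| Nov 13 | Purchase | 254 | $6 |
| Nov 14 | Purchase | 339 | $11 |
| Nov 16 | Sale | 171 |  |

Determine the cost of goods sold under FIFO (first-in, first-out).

COGS = $1,557

Nov 10, 12 sold [FIFO — oldest first]: 12 @ $7 = $84
Nov 12, 21 sold [FIFO — oldest first]: 21 @ $7 = $147
Nov 16, 171 sold [FIFO — oldest first]: 42 @ $7 + 129 @ $8 = $1,326
Total COGS = $84 + $147 + $1,326 = $1,557
Ending inventory: 163 @ $8 + 197 @ $10 + 254 @ $6 + 339 @ $11 = $8,527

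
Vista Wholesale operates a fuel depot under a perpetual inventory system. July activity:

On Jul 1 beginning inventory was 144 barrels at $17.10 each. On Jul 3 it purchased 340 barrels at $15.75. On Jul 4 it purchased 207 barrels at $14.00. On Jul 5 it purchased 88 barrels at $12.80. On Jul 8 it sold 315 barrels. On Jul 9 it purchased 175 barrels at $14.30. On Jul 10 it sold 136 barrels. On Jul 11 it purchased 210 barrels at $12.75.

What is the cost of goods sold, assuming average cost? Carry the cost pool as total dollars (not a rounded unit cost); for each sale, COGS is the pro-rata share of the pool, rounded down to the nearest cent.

After Jul 1: 144 on hand, pool $2,462.40 (≈ $17.1000 each)
After Jul 3: 484 on hand, pool $7,817.40 (≈ $16.1517 each)
After Jul 4: 691 on hand, pool $10,715.40 (≈ $15.5071 each)
After Jul 5: 779 on hand, pool $11,841.80 (≈ $15.2013 each)
Jul 8, sell 315: 315/779 × $11,841.80 → $4,788.40
After Jul 9: 639 on hand, pool $9,555.90 (≈ $14.9545 each)
Jul 10, sell 136: 136/639 × $9,555.90 → $2,033.80
After Jul 11: 713 on hand, pool $10,199.60 (≈ $14.3052 each)
Total COGS = $4,788.40 + $2,033.80 = $6,822.20
Ending inventory (cost pool remaining) = $10,199.60
Check: goods available $17,021.80 = COGS $6,822.20 + ending $10,199.60

COGS = $6,822.20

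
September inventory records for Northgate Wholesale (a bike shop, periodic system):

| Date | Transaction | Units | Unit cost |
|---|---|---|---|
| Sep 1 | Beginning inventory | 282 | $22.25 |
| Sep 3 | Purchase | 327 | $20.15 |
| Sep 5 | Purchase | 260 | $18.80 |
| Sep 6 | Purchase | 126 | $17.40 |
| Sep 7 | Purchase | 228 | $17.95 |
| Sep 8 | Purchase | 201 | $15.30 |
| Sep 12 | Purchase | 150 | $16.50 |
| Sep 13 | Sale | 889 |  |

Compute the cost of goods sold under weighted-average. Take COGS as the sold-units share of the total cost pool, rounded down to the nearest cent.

Sep 13, sell 889: 889/1574 × $29,586.85 → $16,710.74
Ending inventory (cost pool remaining) = $12,876.11
Check: goods available $29,586.85 = COGS $16,710.74 + ending $12,876.11

COGS = $16,710.74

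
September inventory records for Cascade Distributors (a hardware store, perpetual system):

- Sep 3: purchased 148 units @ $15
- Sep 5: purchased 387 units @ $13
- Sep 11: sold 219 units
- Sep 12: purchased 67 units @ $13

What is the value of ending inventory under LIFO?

Sep 11, 219 sold [LIFO — newest first]: 219 @ $13 = $2,847
Ending inventory: 148 @ $15 + 168 @ $13 + 67 @ $13 = $5,275

Ending inventory = $5,275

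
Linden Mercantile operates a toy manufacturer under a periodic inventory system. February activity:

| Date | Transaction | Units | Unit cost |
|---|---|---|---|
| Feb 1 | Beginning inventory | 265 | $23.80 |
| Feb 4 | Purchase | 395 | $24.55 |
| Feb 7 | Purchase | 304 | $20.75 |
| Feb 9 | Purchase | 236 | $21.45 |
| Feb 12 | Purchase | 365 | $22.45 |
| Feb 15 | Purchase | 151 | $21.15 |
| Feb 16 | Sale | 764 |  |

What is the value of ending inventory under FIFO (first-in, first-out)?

Ending inventory = $20,600.10

Feb 16, 764 sold [FIFO — oldest first]: 265 @ $23.80 + 395 @ $24.55 + 104 @ $20.75 = $18,162.25
Ending inventory: 200 @ $20.75 + 236 @ $21.45 + 365 @ $22.45 + 151 @ $21.15 = $20,600.10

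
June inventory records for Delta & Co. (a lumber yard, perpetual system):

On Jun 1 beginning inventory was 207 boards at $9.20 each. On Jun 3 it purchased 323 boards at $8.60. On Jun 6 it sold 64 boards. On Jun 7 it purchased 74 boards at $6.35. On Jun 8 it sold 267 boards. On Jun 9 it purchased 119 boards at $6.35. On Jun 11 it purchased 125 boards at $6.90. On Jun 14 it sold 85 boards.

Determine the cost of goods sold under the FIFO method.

Jun 6, 64 sold [FIFO — oldest first]: 64 @ $9.20 = $588.80
Jun 8, 267 sold [FIFO — oldest first]: 143 @ $9.20 + 124 @ $8.60 = $2,382.00
Jun 14, 85 sold [FIFO — oldest first]: 85 @ $8.60 = $731.00
Total COGS = $588.80 + $2,382.00 + $731.00 = $3,701.80
Ending inventory: 114 @ $8.60 + 74 @ $6.35 + 119 @ $6.35 + 125 @ $6.90 = $3,068.45
Check: goods available $6,770.25 = COGS $3,701.80 + ending $3,068.45

COGS = $3,701.80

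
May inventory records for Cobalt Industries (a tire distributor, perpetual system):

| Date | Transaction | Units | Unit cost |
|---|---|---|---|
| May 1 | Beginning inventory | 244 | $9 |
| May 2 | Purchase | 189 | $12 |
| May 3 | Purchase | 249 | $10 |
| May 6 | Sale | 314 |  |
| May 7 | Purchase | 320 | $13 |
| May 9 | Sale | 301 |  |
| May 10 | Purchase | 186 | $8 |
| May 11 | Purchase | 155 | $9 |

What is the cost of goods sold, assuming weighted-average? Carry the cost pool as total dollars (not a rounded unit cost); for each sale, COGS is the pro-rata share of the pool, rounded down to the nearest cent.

COGS = $6,663.32

After May 1: 244 on hand, pool $2,196.00 (≈ $9.0000 each)
After May 2: 433 on hand, pool $4,464.00 (≈ $10.3095 each)
After May 3: 682 on hand, pool $6,954.00 (≈ $10.1965 each)
May 6, sell 314: 314/682 × $6,954.00 → $3,201.69
After May 7: 688 on hand, pool $7,912.31 (≈ $11.5005 each)
May 9, sell 301: 301/688 × $7,912.31 → $3,461.63
After May 10: 573 on hand, pool $5,938.68 (≈ $10.3642 each)
After May 11: 728 on hand, pool $7,333.68 (≈ $10.0737 each)
Total COGS = $3,201.69 + $3,461.63 = $6,663.32
Ending inventory (cost pool remaining) = $7,333.68
Check: goods available $13,997.00 = COGS $6,663.32 + ending $7,333.68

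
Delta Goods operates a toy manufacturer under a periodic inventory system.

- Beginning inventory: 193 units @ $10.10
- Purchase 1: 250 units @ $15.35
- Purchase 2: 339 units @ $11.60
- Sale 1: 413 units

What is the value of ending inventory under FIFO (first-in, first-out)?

Ending inventory = $4,392.90

Sale 1 (413) [FIFO — oldest first]: 193 @ $10.10 + 220 @ $15.35 = $5,326.30
Ending inventory: 30 @ $15.35 + 339 @ $11.60 = $4,392.90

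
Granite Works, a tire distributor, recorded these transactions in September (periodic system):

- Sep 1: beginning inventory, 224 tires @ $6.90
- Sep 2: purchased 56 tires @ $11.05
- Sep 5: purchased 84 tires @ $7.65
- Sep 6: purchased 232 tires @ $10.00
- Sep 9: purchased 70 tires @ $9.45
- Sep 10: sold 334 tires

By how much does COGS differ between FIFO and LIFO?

$648.80

FIFO COGS: 224 @ $6.90 + 56 @ $11.05 + 54 @ $7.65 = $2,577.50
LIFO COGS: 70 @ $9.45 + 232 @ $10.00 + 32 @ $7.65 = $3,226.30
Difference = |$2,577.50 − $3,226.30| = $648.80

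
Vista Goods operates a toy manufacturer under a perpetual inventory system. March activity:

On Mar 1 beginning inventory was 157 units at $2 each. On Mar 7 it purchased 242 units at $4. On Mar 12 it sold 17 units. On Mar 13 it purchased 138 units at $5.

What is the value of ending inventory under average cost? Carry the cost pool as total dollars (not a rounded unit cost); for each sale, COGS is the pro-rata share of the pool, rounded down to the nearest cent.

Ending inventory = $1,917.38

After Mar 1: 157 on hand, pool $314.00 (≈ $2.0000 each)
After Mar 7: 399 on hand, pool $1,282.00 (≈ $3.2130 each)
Mar 12, sell 17: 17/399 × $1,282.00 → $54.62
After Mar 13: 520 on hand, pool $1,917.38 (≈ $3.6873 each)
Ending inventory (cost pool remaining) = $1,917.38
Check: goods available $1,972.00 = COGS $54.62 + ending $1,917.38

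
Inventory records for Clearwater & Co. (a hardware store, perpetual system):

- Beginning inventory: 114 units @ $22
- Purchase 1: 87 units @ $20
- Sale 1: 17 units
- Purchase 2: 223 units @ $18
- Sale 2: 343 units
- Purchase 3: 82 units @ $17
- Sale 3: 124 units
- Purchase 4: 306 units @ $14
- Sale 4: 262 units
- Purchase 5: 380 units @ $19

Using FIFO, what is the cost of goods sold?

COGS = $13,016

Sale 1 (17) [FIFO — oldest first]: 17 @ $22 = $374
Sale 2 (343) [FIFO — oldest first]: 97 @ $22 + 87 @ $20 + 159 @ $18 = $6,736
Sale 3 (124) [FIFO — oldest first]: 64 @ $18 + 60 @ $17 = $2,172
Sale 4 (262) [FIFO — oldest first]: 22 @ $17 + 240 @ $14 = $3,734
Total COGS = $374 + $6,736 + $2,172 + $3,734 = $13,016
Ending inventory: 66 @ $14 + 380 @ $19 = $8,144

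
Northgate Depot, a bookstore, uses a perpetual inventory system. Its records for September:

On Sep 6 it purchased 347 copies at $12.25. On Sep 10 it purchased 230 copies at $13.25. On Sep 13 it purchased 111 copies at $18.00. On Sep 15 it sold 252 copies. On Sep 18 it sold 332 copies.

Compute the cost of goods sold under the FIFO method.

Sep 15, 252 sold [FIFO — oldest first]: 252 @ $12.25 = $3,087.00
Sep 18, 332 sold [FIFO — oldest first]: 95 @ $12.25 + 230 @ $13.25 + 7 @ $18.00 = $4,337.25
Total COGS = $3,087.00 + $4,337.25 = $7,424.25
Ending inventory: 104 @ $18.00 = $1,872.00
Check: goods available $9,296.25 = COGS $7,424.25 + ending $1,872.00

COGS = $7,424.25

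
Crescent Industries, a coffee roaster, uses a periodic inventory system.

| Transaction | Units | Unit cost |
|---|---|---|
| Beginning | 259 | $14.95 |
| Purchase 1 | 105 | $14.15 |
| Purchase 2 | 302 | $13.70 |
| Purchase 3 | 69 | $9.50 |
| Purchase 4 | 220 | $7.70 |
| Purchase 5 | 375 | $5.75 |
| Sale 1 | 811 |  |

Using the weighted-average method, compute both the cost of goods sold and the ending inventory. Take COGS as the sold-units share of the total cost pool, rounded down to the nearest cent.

Sale 1, sell 811: 811/1330 × $14,000.95 → $8,537.42
Ending inventory (cost pool remaining) = $5,463.53

COGS = $8,537.42; ending inventory = $5,463.53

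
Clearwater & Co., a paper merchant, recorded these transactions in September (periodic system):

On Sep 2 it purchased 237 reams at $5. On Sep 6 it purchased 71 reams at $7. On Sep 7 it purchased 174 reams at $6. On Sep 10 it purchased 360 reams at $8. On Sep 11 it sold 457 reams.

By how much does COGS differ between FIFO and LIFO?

FIFO COGS: 237 @ $5 + 71 @ $7 + 149 @ $6 = $2,576
LIFO COGS: 360 @ $8 + 97 @ $6 = $3,462
Difference = |$2,576 − $3,462| = $886

$886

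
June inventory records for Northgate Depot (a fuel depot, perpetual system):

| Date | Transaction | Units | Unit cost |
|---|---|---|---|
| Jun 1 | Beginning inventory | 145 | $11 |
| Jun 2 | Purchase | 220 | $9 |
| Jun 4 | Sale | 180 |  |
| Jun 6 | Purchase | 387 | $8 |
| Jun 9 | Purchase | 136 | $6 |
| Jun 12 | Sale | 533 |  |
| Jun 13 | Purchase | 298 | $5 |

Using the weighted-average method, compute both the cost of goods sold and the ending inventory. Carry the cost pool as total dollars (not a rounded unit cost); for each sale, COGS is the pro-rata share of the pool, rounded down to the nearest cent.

COGS = $6,072.17; ending inventory = $2,904.83

After Jun 1: 145 on hand, pool $1,595.00 (≈ $11.0000 each)
After Jun 2: 365 on hand, pool $3,575.00 (≈ $9.7945 each)
Jun 4, sell 180: 180/365 × $3,575.00 → $1,763.01
After Jun 6: 572 on hand, pool $4,907.99 (≈ $8.5804 each)
After Jun 9: 708 on hand, pool $5,723.99 (≈ $8.0847 each)
Jun 12, sell 533: 533/708 × $5,723.99 → $4,309.16
After Jun 13: 473 on hand, pool $2,904.83 (≈ $6.1413 each)
Total COGS = $1,763.01 + $4,309.16 = $6,072.17
Ending inventory (cost pool remaining) = $2,904.83
Check: goods available $8,977.00 = COGS $6,072.17 + ending $2,904.83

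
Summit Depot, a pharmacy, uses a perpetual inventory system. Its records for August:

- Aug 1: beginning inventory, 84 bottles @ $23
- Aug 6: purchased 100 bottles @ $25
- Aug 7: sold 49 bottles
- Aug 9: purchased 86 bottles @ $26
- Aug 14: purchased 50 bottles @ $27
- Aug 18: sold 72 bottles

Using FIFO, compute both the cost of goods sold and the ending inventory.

COGS = $2,857; ending inventory = $5,161

Aug 7, 49 sold [FIFO — oldest first]: 49 @ $23 = $1,127
Aug 18, 72 sold [FIFO — oldest first]: 35 @ $23 + 37 @ $25 = $1,730
Total COGS = $1,127 + $1,730 = $2,857
Ending inventory: 63 @ $25 + 86 @ $26 + 50 @ $27 = $5,161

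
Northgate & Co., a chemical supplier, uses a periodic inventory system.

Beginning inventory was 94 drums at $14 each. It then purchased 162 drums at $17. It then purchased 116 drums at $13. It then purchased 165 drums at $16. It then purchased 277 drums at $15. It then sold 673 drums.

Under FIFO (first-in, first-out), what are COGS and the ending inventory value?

COGS = $10,258; ending inventory = $2,115

Sale 1 (673) [FIFO — oldest first]: 94 @ $14 + 162 @ $17 + 116 @ $13 + 165 @ $16 + 136 @ $15 = $10,258
Ending inventory: 141 @ $15 = $2,115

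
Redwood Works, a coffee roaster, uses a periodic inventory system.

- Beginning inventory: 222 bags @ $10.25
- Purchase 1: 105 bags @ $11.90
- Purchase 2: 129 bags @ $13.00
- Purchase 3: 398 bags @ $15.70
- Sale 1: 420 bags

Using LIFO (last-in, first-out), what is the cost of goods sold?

COGS = $6,534.60

Sale 1 (420) [LIFO — newest first]: 398 @ $15.70 + 22 @ $13.00 = $6,534.60
Ending inventory: 222 @ $10.25 + 105 @ $11.90 + 107 @ $13.00 = $4,916.00
Check: goods available $11,450.60 = COGS $6,534.60 + ending $4,916.00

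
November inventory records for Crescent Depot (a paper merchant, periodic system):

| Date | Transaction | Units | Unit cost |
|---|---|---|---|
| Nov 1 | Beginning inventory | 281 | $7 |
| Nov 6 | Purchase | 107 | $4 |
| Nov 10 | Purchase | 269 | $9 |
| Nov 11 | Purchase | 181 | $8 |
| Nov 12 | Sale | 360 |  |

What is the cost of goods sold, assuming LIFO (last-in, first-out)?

Nov 12, 360 sold [LIFO — newest first]: 181 @ $8 + 179 @ $9 = $3,059
Ending inventory: 281 @ $7 + 107 @ $4 + 90 @ $9 = $3,205
Check: goods available $6,264 = COGS $3,059 + ending $3,205

COGS = $3,059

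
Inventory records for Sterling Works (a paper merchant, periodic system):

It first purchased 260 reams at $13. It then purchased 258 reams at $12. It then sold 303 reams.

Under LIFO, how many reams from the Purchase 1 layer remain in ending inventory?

Sale 1 (303) [LIFO — newest first]: 258 @ $12 + 45 @ $13 = $3,681
Ending inventory: 215 @ $13 = $2,795
Check: goods available $6,476 = COGS $3,681 + ending $2,795

215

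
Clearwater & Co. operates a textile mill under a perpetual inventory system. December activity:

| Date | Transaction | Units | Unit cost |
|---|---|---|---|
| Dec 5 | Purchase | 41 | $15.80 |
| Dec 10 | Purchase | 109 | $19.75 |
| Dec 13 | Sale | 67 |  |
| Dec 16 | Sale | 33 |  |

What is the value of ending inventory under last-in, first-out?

Ending inventory = $825.55

Dec 13, 67 sold [LIFO — newest first]: 67 @ $19.75 = $1,323.25
Dec 16, 33 sold [LIFO — newest first]: 33 @ $19.75 = $651.75
Total COGS = $1,323.25 + $651.75 = $1,975.00
Ending inventory: 41 @ $15.80 + 9 @ $19.75 = $825.55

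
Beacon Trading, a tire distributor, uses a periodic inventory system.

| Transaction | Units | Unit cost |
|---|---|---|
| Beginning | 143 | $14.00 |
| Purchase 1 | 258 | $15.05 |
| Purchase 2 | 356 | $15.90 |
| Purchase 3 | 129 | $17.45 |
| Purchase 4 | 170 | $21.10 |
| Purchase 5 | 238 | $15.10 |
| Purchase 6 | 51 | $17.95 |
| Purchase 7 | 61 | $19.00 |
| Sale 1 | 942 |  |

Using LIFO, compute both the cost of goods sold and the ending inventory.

COGS = $16,165.00; ending inventory = $6,886.60

Sale 1 (942) [LIFO — newest first]: 61 @ $19.00 + 51 @ $17.95 + 238 @ $15.10 + 170 @ $21.10 + 129 @ $17.45 + 293 @ $15.90 = $16,165.00
Ending inventory: 143 @ $14.00 + 258 @ $15.05 + 63 @ $15.90 = $6,886.60
Check: goods available $23,051.60 = COGS $16,165.00 + ending $6,886.60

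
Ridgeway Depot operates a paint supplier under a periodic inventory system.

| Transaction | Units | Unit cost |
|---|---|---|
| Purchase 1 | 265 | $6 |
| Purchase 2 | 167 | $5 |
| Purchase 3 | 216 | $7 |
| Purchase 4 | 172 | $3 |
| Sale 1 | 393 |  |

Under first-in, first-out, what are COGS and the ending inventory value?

Sale 1 (393) [FIFO — oldest first]: 265 @ $6 + 128 @ $5 = $2,230
Ending inventory: 39 @ $5 + 216 @ $7 + 172 @ $3 = $2,223

COGS = $2,230; ending inventory = $2,223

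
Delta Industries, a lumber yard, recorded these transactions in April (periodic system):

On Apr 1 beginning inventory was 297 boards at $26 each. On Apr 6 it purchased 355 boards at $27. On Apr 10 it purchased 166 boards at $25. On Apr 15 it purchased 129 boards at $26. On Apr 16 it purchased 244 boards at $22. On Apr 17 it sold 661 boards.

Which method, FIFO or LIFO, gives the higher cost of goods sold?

FIFO

FIFO COGS: 297 @ $26 + 355 @ $27 + 9 @ $25 = $17,532
LIFO COGS: 244 @ $22 + 129 @ $26 + 166 @ $25 + 122 @ $27 = $16,166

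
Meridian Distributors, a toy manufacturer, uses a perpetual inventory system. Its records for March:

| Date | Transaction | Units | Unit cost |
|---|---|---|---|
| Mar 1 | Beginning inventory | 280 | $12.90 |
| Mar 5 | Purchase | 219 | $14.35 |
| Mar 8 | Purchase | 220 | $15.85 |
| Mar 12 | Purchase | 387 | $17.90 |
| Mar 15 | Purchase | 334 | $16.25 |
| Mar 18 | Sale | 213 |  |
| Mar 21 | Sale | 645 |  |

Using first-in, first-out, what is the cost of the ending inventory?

Mar 18, 213 sold [FIFO — oldest first]: 213 @ $12.90 = $2,747.70
Mar 21, 645 sold [FIFO — oldest first]: 67 @ $12.90 + 219 @ $14.35 + 220 @ $15.85 + 139 @ $17.90 = $9,982.05
Total COGS = $2,747.70 + $9,982.05 = $12,729.75
Ending inventory: 248 @ $17.90 + 334 @ $16.25 = $9,866.70

Ending inventory = $9,866.70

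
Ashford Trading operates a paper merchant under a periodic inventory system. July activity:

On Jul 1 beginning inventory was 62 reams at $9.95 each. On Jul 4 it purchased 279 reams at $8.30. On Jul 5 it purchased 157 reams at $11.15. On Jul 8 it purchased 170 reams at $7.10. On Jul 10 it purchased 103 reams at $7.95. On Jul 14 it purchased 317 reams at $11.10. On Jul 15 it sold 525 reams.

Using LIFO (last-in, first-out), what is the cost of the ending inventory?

Jul 15, 525 sold [LIFO — newest first]: 317 @ $11.10 + 103 @ $7.95 + 105 @ $7.10 = $5,083.05
Ending inventory: 62 @ $9.95 + 279 @ $8.30 + 157 @ $11.15 + 65 @ $7.10 = $5,144.65

Ending inventory = $5,144.65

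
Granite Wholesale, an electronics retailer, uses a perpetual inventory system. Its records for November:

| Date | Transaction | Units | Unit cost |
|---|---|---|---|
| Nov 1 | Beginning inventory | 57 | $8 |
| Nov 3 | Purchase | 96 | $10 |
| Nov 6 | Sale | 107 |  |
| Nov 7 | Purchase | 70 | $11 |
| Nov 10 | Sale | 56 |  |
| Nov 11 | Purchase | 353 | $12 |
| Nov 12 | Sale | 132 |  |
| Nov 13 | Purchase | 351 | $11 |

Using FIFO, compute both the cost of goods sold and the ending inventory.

COGS = $3,050; ending inventory = $7,233

Nov 6, 107 sold [FIFO — oldest first]: 57 @ $8 + 50 @ $10 = $956
Nov 10, 56 sold [FIFO — oldest first]: 46 @ $10 + 10 @ $11 = $570
Nov 12, 132 sold [FIFO — oldest first]: 60 @ $11 + 72 @ $12 = $1,524
Total COGS = $956 + $570 + $1,524 = $3,050
Ending inventory: 281 @ $12 + 351 @ $11 = $7,233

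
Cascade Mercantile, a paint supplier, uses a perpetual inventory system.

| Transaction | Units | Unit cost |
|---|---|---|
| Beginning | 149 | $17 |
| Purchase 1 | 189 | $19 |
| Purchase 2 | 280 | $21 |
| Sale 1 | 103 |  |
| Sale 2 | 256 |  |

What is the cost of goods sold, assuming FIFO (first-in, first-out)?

Sale 1 (103) [FIFO — oldest first]: 103 @ $17 = $1,751
Sale 2 (256) [FIFO — oldest first]: 46 @ $17 + 189 @ $19 + 21 @ $21 = $4,814
Total COGS = $1,751 + $4,814 = $6,565
Ending inventory: 259 @ $21 = $5,439

COGS = $6,565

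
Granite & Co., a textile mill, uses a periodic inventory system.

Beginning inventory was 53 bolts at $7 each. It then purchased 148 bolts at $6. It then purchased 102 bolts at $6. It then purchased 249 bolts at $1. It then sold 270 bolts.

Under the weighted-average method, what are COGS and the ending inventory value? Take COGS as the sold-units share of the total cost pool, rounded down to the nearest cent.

Sale 1, sell 270: 270/552 × $2,120.00 → $1,036.95
Ending inventory (cost pool remaining) = $1,083.05
Check: goods available $2,120.00 = COGS $1,036.95 + ending $1,083.05

COGS = $1,036.95; ending inventory = $1,083.05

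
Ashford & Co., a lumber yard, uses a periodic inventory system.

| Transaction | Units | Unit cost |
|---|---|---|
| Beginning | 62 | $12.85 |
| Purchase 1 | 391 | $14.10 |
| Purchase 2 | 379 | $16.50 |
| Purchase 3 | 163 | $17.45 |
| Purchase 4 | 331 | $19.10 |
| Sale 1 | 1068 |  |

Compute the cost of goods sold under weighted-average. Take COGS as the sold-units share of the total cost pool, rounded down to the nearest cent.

COGS = $17,501.78

Sale 1, sell 1068: 1068/1326 × $21,729.75 → $17,501.78
Ending inventory (cost pool remaining) = $4,227.97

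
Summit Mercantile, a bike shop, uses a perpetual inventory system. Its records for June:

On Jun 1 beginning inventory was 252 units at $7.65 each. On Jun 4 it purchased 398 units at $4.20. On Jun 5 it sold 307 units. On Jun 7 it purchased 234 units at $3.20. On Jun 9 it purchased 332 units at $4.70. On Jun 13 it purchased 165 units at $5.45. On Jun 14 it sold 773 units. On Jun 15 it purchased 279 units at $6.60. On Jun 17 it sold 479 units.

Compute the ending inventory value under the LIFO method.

Ending inventory = $772.65

Jun 5, 307 sold [LIFO — newest first]: 307 @ $4.20 = $1,289.40
Jun 14, 773 sold [LIFO — newest first]: 165 @ $5.45 + 332 @ $4.70 + 234 @ $3.20 + 42 @ $4.20 = $3,384.85
Jun 17, 479 sold [LIFO — newest first]: 279 @ $6.60 + 49 @ $4.20 + 151 @ $7.65 = $3,202.35
Total COGS = $1,289.40 + $3,384.85 + $3,202.35 = $7,876.60
Ending inventory: 101 @ $7.65 = $772.65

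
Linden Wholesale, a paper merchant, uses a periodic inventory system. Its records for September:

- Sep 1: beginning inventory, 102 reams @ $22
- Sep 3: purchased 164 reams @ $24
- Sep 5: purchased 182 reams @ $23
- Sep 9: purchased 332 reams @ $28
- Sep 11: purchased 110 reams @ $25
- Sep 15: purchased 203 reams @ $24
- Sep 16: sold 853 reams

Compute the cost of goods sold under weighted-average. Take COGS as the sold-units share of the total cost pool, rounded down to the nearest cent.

COGS = $21,293.00

Sep 16, sell 853: 853/1093 × $27,284.00 → $21,293.00
Ending inventory (cost pool remaining) = $5,991.00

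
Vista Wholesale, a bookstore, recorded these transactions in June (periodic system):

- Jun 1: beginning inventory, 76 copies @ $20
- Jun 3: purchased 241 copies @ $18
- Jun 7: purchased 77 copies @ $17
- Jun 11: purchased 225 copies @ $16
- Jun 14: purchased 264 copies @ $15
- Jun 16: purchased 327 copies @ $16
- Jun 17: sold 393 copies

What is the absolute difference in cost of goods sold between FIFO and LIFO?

FIFO COGS: 76 @ $20 + 241 @ $18 + 76 @ $17 = $7,150
LIFO COGS: 327 @ $16 + 66 @ $15 = $6,222
Difference = |$7,150 − $6,222| = $928

$928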